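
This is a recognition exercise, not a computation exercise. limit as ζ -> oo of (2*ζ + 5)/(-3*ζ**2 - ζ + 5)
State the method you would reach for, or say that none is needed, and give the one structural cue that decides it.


Best approach: dominant-term comparison — growth-rate triage: the leading powers of ζ decide the limit, everything else is noise. Differentiating the expression as a single quotient would eventually settle it as well; matching dominant growth settles it immediately.


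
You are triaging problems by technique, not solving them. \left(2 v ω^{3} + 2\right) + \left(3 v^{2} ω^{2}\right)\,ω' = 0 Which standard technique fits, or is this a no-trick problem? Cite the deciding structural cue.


Method: the exact-equation method — because the two cross partials coincide, the form is conservative as written — recover its potential in (v, ω).


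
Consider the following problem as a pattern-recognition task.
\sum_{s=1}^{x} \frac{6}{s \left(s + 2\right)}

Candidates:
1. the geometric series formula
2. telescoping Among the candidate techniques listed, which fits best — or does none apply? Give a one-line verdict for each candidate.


Verdict: telescoping — one partial-fraction pass turns \frac{6}{s \left(s + 2\right)} into a shifted difference, and shifted differences telescope.
- the geometric series formula: the term-to-term ratio drifts with the index — the one thing the geometric formula cannot absorb.
- telescoping: yes, a natural case for it.


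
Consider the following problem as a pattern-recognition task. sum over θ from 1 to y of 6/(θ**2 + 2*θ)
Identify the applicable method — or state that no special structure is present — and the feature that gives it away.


Verdict: telescoping — 6/(θ**2 + 2*θ) decomposes into shift-paired simple fractions; the series telescopes to finitely many boundary pieces.


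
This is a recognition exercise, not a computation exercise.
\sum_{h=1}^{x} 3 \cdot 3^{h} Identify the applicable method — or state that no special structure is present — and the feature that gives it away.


Method: the geometric series formula — the ratio of consecutive terms is the constant 3, independent of the index — a geometric sum.


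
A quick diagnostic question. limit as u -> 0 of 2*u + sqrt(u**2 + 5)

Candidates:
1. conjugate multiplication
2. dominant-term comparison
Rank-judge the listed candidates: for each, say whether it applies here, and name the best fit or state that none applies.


Best approach: no special technique — no zero denominators, no indeterminate clash at 0 — substitute and read off the value.
- conjugate multiplication — multiplying by a conjugate would not remove any indeterminacy here.
- dominant-term comparison — this is not a rational comparison of growth rates at infinity.


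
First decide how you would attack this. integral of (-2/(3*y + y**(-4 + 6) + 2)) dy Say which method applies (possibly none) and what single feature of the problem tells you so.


Technique: partial fractions — once (3*y + y**(-4 + 6) + 2) is factored, each root contributes a simple-fraction term; integrate them one at a time.


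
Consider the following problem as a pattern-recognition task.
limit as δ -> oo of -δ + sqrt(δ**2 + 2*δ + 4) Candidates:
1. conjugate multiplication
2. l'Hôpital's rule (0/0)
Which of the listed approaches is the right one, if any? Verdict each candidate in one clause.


Technique: conjugate multiplication — divergence minus divergence hides a finite answer — expose it by pairing sqrt(δ**2 + 2*δ + 4) - δ with its conjugate.
- conjugate multiplication: yes — fits the structure here.
- l'Hôpital's rule (0/0) — substitution produces ∞ − ∞ rather than a vanishing quotient; the rule needs a 0/0 ratio to act on.


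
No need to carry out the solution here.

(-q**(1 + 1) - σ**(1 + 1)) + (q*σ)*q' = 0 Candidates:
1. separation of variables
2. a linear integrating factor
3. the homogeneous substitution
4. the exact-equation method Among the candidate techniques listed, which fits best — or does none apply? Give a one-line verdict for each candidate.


Diagnosis: the homogeneous substitution — the slope's numerator and denominator have matching total degree, so it depends only on q/σ and the ratio substitution collapses it. A Bernoulli substitution is a fair alternative on this equation directly; the homogeneous reading takes it as given.
- separation of variables: the two dependences are entangled, not a clean product of one-variable pieces.
- a linear integrating factor — the unknown enters nonlinearly (through a power, a denominator, or a transcendental function), which the linear integrating-factor recipe cannot absorb as-is — any repair would come from a preliminary substitution, not the factor.
- the homogeneous substitution — yes, a natural case for it.
- the exact-equation method — the mixed partial derivatives differ, so the left side is not a total differential.


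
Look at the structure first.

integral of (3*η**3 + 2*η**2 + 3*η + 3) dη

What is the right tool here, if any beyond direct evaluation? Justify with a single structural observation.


Technique: no special technique — a term-by-term power-rule job in η; no substitution or rearrangement earns its keep here.


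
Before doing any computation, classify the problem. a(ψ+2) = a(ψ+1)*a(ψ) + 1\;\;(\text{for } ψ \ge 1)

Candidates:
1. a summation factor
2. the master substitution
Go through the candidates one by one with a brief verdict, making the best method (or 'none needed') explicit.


Diagnosis: no special technique — once the recursion is nonlinear, characteristic roots, master substitutions, and summation factors are all off the table.
- a summation factor: no summation factor applies — the rule is not linear in the sequence values.
- the master substitution — the recursion shifts the index rather than dividing it.


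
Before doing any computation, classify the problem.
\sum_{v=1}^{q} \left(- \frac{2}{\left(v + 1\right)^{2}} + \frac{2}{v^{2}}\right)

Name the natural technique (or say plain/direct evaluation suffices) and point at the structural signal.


Technique: telescoping — difference-of-shifts structure (each term adds \frac{2}{v^{2}}, then subtracts its one-index-advanced value, which the following term adds back) leaves only the first and last pieces standing.


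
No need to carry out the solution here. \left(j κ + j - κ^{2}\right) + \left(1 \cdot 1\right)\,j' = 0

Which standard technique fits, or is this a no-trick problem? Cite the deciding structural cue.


Method: a linear integrating factor — linear in the unknown with genuine forcing: multiply through by the exponential of the integrated coefficient and the left side closes into one derivative.


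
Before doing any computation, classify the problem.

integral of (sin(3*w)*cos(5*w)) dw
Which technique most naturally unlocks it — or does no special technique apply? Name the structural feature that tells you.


Method: a trigonometric identity — distinct frequencies under one product (sin(3*w)*cos(5*w)): the product-to-sum identity is the systematic route to an integrable form.


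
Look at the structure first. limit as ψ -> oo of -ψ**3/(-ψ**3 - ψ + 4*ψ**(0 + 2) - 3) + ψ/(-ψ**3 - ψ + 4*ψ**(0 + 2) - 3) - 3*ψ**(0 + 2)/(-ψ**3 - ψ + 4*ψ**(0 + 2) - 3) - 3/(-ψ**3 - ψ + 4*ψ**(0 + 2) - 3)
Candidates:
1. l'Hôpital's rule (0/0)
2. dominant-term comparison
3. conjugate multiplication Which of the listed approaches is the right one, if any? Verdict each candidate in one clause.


Best approach: dominant-term comparison — growth-rate triage: the leading powers of ψ decide the limit, everything else is noise.
- l'Hôpital's rule (0/0): as a single quotient the expression runs to ∞/∞ at the limit point — an at-infinity form of the rule would apply, though the leading-growth comparison is the direct reading.
- dominant-term comparison: a fit — the right tool for this form.
- conjugate multiplication: there are no radicals in tension whose conjugate would simplify matters.


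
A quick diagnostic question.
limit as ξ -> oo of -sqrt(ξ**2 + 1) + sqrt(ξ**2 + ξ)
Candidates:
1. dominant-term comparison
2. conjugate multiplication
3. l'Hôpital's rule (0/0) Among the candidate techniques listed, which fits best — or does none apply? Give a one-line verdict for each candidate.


Technique: conjugate multiplication — turning the difference into a conjugate-rationalized ratio makes the limit readable.
- dominant-term comparison: leading-power comparison does not apply to this form.
- conjugate multiplication — a fit — the right tool for this form.
- l'Hôpital's rule (0/0) — the expression is a difference driving to ∞ − ∞, not a 0/0 quotient — there is no ratio for the rule to differentiate.


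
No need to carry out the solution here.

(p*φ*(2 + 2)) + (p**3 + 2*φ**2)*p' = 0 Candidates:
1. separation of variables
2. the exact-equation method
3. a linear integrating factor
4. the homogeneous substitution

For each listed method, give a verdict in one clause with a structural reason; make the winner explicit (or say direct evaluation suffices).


Best approach: the exact-equation method — p*φ*(2 + 2) and p**3 + 2*φ**2 pass the exactness check on the nose, so no integrating factor in φ or p is needed at all.
- separation of variables: no division isolates the independent variable from the unknown.
- the exact-equation method — a fit — the right tool for this form.
- a linear integrating factor: the unknown enters nonlinearly (through a power, a denominator, or a transcendental function), which the linear integrating-factor recipe cannot absorb as-is — any repair would come from a preliminary substitution, not the factor.
- the homogeneous substitution — the slope changes under joint rescaling, failing the degree-zero test.


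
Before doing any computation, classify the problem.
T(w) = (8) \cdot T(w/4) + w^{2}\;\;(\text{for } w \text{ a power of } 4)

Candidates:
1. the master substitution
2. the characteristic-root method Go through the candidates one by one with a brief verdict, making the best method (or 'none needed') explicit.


Verdict: the master substitution — the argument shrinks by the factor 4, so measure the index on a logarithmic scale and the recursion becomes a shift.
- the master substitution — yes — fits the structure here.
- the characteristic-root method: the recursion divides its index rather than shifting it — outside the constant-shift family the root method covers.


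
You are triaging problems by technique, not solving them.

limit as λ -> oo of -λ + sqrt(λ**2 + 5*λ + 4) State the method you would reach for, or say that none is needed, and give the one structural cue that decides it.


Best approach: conjugate multiplication — the difference sqrt(λ**2 + 5*λ + 4) - λ is an ∞ − ∞ stalemate; its conjugate partner breaks the tie.


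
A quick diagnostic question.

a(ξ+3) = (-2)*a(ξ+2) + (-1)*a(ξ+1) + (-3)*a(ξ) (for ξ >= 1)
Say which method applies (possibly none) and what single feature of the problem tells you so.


Best approach: the characteristic-root method — the recurrence is linear and homogeneous with constant coefficients, so the ansatz r^ξ turns it into a polynomial equation for r.


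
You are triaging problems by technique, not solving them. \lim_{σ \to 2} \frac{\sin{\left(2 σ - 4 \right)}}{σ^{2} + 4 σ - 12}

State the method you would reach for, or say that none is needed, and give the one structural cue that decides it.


Method: l'Hôpital's rule (0/0) — numerator and denominator both vanish at 2 — a genuine 0/0 form, which is exactly when l'Hôpital applies. A first-order expansion at the point is an equally standard path; the rule packages it.


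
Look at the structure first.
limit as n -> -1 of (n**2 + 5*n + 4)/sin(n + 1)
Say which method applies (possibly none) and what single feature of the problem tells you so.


Verdict: l'Hôpital's rule (0/0) — numerator and denominator both vanish at -1 — a genuine 0/0 form, which is exactly when l'Hôpital applies. The standard small-argument limits would also carry it; the rule is the systematic route.


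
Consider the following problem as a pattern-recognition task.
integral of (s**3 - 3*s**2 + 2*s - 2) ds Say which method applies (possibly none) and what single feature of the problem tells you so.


Method: no special technique — every term is a constant multiple of a power of s; term-wise power-rule integration needs no preliminary transformation.


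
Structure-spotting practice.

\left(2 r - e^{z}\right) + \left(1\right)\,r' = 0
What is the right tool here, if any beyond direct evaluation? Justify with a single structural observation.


Technique: a linear integrating factor — arrange it as r' + 2·r = (the forcing term) and the integrating factor does the rest.


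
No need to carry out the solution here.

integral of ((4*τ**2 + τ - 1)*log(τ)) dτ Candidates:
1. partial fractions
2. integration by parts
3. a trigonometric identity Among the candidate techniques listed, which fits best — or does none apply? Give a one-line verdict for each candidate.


Verdict: integration by parts — one parts step with u = log(τ) trades the logarithm for an algebraic integrand.
- partial fractions: there is no rational-function structure to decompose.
- integration by parts — applicable, and directly so.
- a trigonometric identity: with no trigonometric functions present, identity rewriting has no target.


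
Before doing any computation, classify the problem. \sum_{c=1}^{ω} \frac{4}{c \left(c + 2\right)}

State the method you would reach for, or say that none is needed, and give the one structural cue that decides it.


Best approach: telescoping — the summand \frac{4}{c \left(c + 2\right)} decomposes into fractions whose poles differ by an integer shift — the series collapses.


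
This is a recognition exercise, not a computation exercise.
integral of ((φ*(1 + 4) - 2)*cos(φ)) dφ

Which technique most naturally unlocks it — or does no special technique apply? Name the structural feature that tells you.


Technique: integration by parts — a polynomial factor (φ*(1 + 4) - 2) multiplies cos(φ); differentiating (φ*(1 + 4) - 2) lowers its degree while cos(φ) integrates cleanly, so parts wins.


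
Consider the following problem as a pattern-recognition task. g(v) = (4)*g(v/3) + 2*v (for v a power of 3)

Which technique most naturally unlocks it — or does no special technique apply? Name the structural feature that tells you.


Method: the master substitution — the argument shrinks by the factor 3, so measure the index on a logarithmic scale and the recursion becomes a shift.


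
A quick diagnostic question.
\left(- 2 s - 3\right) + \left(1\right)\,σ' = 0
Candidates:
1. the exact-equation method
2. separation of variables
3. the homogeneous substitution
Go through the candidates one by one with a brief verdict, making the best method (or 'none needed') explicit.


Verdict: no special technique — the slope is a pure function of s; integrate both sides and be done.
- the exact-equation method — no dependence on the unknown anywhere: exactness is a label without content here.
- separation of variables — with no unknown in the slope, separating variables is a formality — the equation integrates directly.
- the homogeneous substitution: the ratio substitution does not collapse this equation.


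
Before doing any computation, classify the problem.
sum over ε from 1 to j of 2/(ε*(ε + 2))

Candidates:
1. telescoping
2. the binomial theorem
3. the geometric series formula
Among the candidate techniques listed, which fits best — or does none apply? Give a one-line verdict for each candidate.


Method: telescoping — one partial-fraction pass turns 2/(ε*(ε + 2)) into a shifted difference, and shifted differences telescope.
- telescoping — applies; the problem has the shape this method handles.
- the binomial theorem — no binomial coefficients pair up with complementary powers here.
- the geometric series formula — there is no constant term-to-term ratio.


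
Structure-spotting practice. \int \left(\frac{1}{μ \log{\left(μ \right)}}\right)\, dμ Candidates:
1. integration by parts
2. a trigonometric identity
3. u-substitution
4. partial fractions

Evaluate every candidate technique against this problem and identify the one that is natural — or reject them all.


Technique: u-substitution — collected, the integrand has one factor that is, up to a constant, the derivative of an inner expression the rest depends on — substitute for that inner expression.
- integration by parts: the integrand does not split as a nonconstant polynomial times an exp, sine, cosine of a linear argument, or logarithm — no polynomial-kernel parts product to differentiate one side of.
- a trigonometric identity: with no trigonometric functions present, identity rewriting has no target.
- u-substitution: a fit — the right tool for this form.
- partial fractions: there is no rational-function structure to decompose.


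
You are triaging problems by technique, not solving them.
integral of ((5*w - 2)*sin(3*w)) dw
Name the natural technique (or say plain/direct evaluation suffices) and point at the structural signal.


Verdict: integration by parts — a polynomial factor 5*w - 2 multiplies sin(3*w); differentiating 5*w - 2 lowers its degree while sin(3*w) integrates cleanly, so parts wins.


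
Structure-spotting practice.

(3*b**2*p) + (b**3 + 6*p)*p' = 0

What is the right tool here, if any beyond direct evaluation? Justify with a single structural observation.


Best approach: the exact-equation method — because the two cross partials coincide, the form is conservative as written — recover its potential in (b, p).


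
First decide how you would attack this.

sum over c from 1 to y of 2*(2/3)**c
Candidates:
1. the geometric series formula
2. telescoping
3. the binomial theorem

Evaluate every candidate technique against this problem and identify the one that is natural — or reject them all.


Diagnosis: the geometric series formula — consecutive terms stand in a fixed index-free ratio — the geometric sum formula closes it.
- the geometric series formula — applies; the problem has the shape this method handles.
- telescoping — the terms as presented offer no neighboring cancellation — a telescoping rewrite may exist, but the displayed structure does not hand one over.
- the binomial theorem — no binomial coefficients pair up with complementary powers here.


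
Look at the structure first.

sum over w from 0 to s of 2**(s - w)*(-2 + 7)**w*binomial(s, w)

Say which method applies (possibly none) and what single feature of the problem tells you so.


Best approach: the binomial theorem — the summand is term w of a binomial expansion in (-2 + 7) and 2; the whole sum is a single power.


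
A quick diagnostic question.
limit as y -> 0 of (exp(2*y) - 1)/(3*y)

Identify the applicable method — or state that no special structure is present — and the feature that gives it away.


Technique: l'Hôpital's rule (0/0) — plug in 0: top and bottom both hit zero, so differentiate each and retry. The standard small-argument limits would also carry it; the rule is the systematic route.


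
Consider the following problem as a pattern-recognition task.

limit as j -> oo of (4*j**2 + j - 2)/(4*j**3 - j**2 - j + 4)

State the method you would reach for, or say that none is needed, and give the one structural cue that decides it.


Technique: dominant-term comparison — divide through by the highest power of j; every lower-order term dies and the dominant terms decide the limit. l'Hôpital's at-infinity variant applies to the expression viewed as a single quotient; the leading-term comparison is the direct route.


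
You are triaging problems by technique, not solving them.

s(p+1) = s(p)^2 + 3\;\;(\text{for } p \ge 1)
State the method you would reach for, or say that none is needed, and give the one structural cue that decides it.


Technique: no special technique — no ansatz, no master substitution, no summation factor survives the nonlinearity here.


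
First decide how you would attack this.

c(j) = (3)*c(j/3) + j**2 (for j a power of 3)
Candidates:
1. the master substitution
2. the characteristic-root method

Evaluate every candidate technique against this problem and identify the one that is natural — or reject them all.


Best approach: the master substitution — the argument j/3 divides the index by 3; the standard j = 3^m substitution converts it to a constant-shift recurrence.
- the master substitution — yes — fits the structure here.
- the characteristic-root method: a divided-index call is not the fixed-shift linear shape that characteristic roots solve.


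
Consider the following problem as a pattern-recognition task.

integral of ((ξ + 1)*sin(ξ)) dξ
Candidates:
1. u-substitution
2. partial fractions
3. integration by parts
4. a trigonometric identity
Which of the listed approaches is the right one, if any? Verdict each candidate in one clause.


Method: integration by parts — a polynomial factor ξ + 1 multiplies sin(ξ); differentiating ξ + 1 lowers its degree while sin(ξ) integrates cleanly, so parts wins.
- u-substitution — no subexpression of the integrand serves as a whole-integral substitution inner — individual terms may offer their own, but none carries its derivative as a factor of the full integrand; a working change of variable would have to be constructed from outside the expression.
- partial fractions — the expression is not a ratio of polynomials that decomposes further.
- integration by parts — applies; the problem has the shape this method handles.
- a trigonometric identity — no identity rewrites this into an easier trigonometric form.


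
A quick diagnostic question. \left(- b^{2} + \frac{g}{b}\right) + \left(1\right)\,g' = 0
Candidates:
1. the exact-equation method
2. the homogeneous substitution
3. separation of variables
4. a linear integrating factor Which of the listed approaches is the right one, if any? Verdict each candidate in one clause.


Best approach: a linear integrating factor — linear in the unknown with genuine forcing: multiply through by the exponential of the integrated coefficient and the left side closes into one derivative.
- the exact-equation method: no potential function has this form as its differential, as written.
- the homogeneous substitution — the ratio of the variables does not determine the slope.
- separation of variables: the two dependences are entangled, not a clean product of one-variable pieces.
- a linear integrating factor — yes, a natural case for it.


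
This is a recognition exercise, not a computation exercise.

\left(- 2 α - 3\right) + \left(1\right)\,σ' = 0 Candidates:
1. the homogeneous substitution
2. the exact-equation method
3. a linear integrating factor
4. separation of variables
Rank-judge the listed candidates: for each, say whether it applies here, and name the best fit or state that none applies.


Diagnosis: no special technique — the slope is a pure function of α; integrate both sides and be done.
- the homogeneous substitution: rescaling both variables together changes the slope, so no ratio substitution collapses it.
- the exact-equation method — with the unknown absent from both coefficients, the cross-partial test holds emptily — nothing for the exact method to work on.
- a linear integrating factor: the linear template holds only trivially here (the unknown is absent, so the coefficient is zero) — the method is not the natural label.
- separation of variables: with no unknown in the slope, separating variables is a formality — the equation integrates directly.


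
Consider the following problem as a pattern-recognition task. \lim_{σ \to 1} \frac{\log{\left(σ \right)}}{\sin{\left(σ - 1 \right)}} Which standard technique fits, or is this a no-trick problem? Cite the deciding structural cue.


Method: l'Hôpital's rule (0/0) — the 0/0 form at 1 is the signature situation for l'Hôpital's rule. A first-order expansion at the point is an equally standard path; the rule packages it.


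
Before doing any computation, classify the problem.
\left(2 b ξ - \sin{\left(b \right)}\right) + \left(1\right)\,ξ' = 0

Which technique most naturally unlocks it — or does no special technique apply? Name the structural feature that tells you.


Method: a linear integrating factor — the equation is linear in ξ with coefficient 2 b; multiplying by the integrating factor exp(∫2 b) makes the left side a perfect derivative.


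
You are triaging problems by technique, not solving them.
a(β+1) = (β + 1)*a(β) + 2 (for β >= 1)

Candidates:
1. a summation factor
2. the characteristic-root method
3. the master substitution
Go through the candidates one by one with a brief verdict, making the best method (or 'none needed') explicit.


Diagnosis: a summation factor — one-term recursion with variable weight β + 1 is solved by product normalization, not by root-finding.
- a summation factor — yes, a natural case for it.
- the characteristic-root method — an index-dependent weight blocks the pure exponential ansatz.
- the master substitution: the recursion shifts the index rather than dividing it.


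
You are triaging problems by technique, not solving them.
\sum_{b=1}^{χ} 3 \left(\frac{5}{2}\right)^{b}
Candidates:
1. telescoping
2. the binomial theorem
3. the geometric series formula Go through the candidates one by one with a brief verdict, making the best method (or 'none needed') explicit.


Method: the geometric series formula — each term is \frac{5}{2} times the previous one, so the geometric-series formula applies directly.
- telescoping: the summand is not presented as a shifted difference — a telescoping rewrite may exist, but the displayed structure does not offer one.
- the binomial theorem — there is no pair of bases whose matched powers would reassemble into a single binomial power.
- the geometric series formula: yes, a natural case for it.


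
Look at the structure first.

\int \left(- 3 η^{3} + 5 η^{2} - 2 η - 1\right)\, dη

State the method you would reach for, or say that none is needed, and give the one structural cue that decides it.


Best approach: no special technique — scan for structure and find none: constant multiples of powers of η, integrate directly.


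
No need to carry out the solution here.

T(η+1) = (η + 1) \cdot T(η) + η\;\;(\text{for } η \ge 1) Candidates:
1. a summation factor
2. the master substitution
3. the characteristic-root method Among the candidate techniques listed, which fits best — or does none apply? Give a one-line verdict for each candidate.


Technique: a summation factor — normalize by the running product of η + 1: the left side becomes a difference, and differences sum.
- a summation factor: yes — fits the structure here.
- the master substitution: the recursive argument is a shift of the index, not a fixed fraction of it.
- the characteristic-root method — the coefficients change with the index, which the root method cannot absorb.


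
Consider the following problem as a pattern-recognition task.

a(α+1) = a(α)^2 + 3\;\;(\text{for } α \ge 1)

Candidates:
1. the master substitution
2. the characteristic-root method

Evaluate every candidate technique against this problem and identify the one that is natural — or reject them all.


Best approach: no special technique — the new term depends nonlinearly on the old ones, which disqualifies every superposition-based technique.
- the master substitution: the recursion steps by a constant offset, so exponential reindexing is pointless.
- the characteristic-root method — nonlinearity rules out exponential-mode superposition from the start.


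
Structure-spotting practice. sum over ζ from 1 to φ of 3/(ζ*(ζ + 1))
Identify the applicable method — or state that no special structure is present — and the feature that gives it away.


Diagnosis: telescoping — the denominator's roots in 3/(ζ*(ζ + 1)) sit an integer apart: decomposition produces a self-cancelling chain.


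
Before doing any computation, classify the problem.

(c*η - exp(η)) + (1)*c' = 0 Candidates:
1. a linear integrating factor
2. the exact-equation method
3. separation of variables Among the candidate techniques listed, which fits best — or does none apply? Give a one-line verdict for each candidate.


Technique: a linear integrating factor — arrange it as c' + η·c = (the forcing term) and the integrating factor does the rest.
- a linear integrating factor — applicable, and directly so.
- the exact-equation method — the mixed-partials test fails on this split — it is not an exact differential as presented.
- separation of variables: no division isolates the independent variable from the unknown.


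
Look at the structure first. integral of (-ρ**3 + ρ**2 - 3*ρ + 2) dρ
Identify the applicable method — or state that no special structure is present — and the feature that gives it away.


Verdict: no special technique — the integrand is a sum of constant multiples of powers of ρ — integrate term by term.


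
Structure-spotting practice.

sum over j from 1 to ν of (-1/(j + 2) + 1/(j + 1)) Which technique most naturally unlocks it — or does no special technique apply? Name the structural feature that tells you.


Method: telescoping — the summand is built as 1/(j + 1) minus its own successor — adjacent terms annihilate down the line.


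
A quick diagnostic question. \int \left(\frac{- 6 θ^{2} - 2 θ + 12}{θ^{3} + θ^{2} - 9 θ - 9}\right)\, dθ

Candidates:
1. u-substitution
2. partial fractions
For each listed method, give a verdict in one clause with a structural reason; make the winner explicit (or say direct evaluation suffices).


Technique: partial fractions — the integrand is a proper rational function and its denominator θ^{3} + θ^{2} - 9 θ - 9 factors into distinct pieces, so it splits into simple fractions.
- u-substitution: no subexpression of the integrand pairs with its own derivative as a factor — individual terms may offer their own substitutions, but any change of variable covering the whole integral would have to be constructed from outside the expression.
- partial fractions: applicable, and directly so.


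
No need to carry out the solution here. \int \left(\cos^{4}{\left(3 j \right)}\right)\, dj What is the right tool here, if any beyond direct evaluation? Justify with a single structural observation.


Technique: a trigonometric identity — even powers like \cos^{4}{\left(3 j \right)} never integrate directly; the half-angle identity lowers the degree first.


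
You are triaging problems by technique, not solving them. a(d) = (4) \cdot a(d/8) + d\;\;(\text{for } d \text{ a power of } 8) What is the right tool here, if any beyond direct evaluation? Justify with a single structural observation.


Best approach: the master substitution — the argument contracts 8-fold per step: reindex d exponentially and solve the linear recurrence in the new index.


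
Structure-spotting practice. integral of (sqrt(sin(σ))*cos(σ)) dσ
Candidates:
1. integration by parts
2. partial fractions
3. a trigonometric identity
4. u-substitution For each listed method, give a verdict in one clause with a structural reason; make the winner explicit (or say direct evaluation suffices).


Technique: u-substitution — the only nontrivial dependence routes through sin(σ), whose derivative supplies the leftover factor up to a constant multiple — u = sin(σ) flattens it.
- integration by parts: no split into a nonconstant polynomial times one of the standard kernels — exp, sine, or cosine of a linear argument, or a logarithm — applies here.
- partial fractions: the expression is not a ratio of polynomials that decomposes further.
- a trigonometric identity — neither the even-power reduction nor the product-to-sum identity applies to this structure.
- u-substitution: applicable, and directly so.


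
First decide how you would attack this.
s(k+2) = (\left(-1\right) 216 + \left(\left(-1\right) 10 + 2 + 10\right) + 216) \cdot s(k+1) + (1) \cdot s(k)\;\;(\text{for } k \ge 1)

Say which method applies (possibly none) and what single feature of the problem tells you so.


Diagnosis: the characteristic-root method — fixed numeric weights on consecutive terms and no forcing term added: the root method in its home territory.


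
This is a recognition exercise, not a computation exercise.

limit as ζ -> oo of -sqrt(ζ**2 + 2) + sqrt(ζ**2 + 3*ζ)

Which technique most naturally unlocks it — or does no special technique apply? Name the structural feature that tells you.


Method: conjugate multiplication — turning the difference into a conjugate-rationalized ratio makes the limit readable.


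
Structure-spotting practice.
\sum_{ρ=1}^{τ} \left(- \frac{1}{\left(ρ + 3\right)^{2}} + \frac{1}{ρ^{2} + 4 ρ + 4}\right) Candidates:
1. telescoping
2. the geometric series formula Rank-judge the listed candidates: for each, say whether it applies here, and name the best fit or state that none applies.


Best approach: telescoping — this sum is a zipper: each term contributes \frac{1}{ρ^{2} + 4 ρ + 4} and removes the next index's value, which the following term puts back, closing term by term.
- telescoping: applies; the problem has the shape this method handles.
- the geometric series formula: no single multiplier carries one term to the next throughout the sum.


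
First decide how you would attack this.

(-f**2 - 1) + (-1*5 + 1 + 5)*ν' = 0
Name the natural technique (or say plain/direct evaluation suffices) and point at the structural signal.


Verdict: no special technique — with ν absent the equation is not coupled at all: direct integration in f.


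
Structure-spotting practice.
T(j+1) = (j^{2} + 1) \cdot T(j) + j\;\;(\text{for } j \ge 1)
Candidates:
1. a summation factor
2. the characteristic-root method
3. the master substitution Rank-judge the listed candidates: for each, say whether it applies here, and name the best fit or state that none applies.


Verdict: a summation factor — first-order, linear, moving coefficient j^{2} + 1: the discrete analogue of an integrating factor handles it.
- a summation factor — yes, a natural case for it.
- the characteristic-root method — an index-dependent weight blocks the pure exponential ansatz.
- the master substitution: the recursion shifts the index rather than dividing it.


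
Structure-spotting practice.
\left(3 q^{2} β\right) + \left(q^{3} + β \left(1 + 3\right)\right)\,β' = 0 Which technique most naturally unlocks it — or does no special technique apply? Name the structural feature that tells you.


Technique: the exact-equation method — equality of cross partials is the green light — assemble the potential function term by term.


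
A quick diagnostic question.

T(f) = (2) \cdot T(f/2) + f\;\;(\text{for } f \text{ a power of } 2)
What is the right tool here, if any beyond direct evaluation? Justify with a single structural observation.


Verdict: the master substitution — the argument contracts 2-fold per step: reindex f exponentially and solve the linear recurrence in the new index.


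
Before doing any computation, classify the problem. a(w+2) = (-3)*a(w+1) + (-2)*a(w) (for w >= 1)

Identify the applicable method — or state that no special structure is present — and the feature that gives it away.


Method: the characteristic-root method — try a geometric ansatz r^w: constant coefficients turn the recurrence into one polynomial equation in r.


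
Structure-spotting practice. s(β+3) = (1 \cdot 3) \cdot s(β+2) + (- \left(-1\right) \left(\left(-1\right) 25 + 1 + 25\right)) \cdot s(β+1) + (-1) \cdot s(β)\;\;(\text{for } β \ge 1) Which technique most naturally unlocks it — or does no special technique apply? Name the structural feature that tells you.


Method: the characteristic-root method — no index-dependence in the weights and nothing inhomogeneous: classic characteristic-equation setup.


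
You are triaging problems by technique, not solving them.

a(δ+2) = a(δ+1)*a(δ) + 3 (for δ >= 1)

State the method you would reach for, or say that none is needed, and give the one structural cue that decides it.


Diagnosis: no special technique — a nonlinear dependence on earlier terms breaks linearity, and with it every superposition-based closed form.


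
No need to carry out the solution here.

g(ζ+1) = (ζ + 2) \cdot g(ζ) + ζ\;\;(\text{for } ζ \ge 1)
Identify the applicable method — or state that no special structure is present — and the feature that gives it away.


Diagnosis: a summation factor — with the index-dependent coefficient ζ + 2, dividing by the cumulative product turns the left side into a pure difference.


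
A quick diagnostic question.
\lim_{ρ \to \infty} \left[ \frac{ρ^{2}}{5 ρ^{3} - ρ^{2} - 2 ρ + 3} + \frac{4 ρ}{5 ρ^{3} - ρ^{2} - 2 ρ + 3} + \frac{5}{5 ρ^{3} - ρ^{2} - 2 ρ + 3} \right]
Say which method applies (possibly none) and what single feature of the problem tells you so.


Diagnosis: dominant-term comparison — as ρ grows, only the highest-degree terms matter — compare leading terms and read the limit off. l'Hôpital's at-infinity variant applies to the expression viewed as a single quotient; the leading-term comparison is the direct route.


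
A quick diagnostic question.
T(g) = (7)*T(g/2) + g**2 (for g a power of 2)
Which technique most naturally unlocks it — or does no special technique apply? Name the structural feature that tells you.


Best approach: the master substitution — treat m = log base 2 of g as the new clock: one recursion step advances m by one while g scales by 2.


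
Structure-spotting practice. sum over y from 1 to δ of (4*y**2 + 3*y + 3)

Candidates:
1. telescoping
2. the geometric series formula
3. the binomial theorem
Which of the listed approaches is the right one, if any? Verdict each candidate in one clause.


Method: no special technique — every summand is a constant multiple of a power of y — apply the standard power-sum identities one degree at a time.
- telescoping: the summand is not presented as a shifted difference — a telescoping rewrite may exist, but the displayed structure does not offer one.
- the geometric series formula — dividing successive terms gives an index-dependent quantity, not a constant.
- the binomial theorem: no binomial coefficients pair with matched powers.


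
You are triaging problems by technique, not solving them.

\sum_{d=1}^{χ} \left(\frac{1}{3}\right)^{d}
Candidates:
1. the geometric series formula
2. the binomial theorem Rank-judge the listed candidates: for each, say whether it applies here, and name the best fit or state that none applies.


Technique: the geometric series formula — check a ratio of consecutive terms: it is \frac{1}{3}, independent of the index, so the geometric formula closes the sum.
- the geometric series formula — applies; the problem has the shape this method handles.
- the binomial theorem: no binomial coefficients pair with matched powers.


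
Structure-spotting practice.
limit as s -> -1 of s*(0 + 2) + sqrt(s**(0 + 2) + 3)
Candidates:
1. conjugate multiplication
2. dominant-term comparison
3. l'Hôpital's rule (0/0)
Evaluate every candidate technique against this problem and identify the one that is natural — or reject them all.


Diagnosis: no special technique — nothing blocks direct substitution at -1: plug in and finish.
- conjugate multiplication — no difference of divergent radicals appears, so rationalizing has nothing to cancel.
- dominant-term comparison — this limit is not decided by comparing leading-term growth at infinity.
- l'Hôpital's rule (0/0): evaluation at the point is determinate, so the rule has nothing to repair.
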